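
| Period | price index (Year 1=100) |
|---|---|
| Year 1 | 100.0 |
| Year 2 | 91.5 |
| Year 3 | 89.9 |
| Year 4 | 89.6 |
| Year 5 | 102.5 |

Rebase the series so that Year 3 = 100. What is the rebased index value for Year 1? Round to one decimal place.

Rebased(Year 1) = 100.0 / 89.9 × 100 = 111.2347

111.2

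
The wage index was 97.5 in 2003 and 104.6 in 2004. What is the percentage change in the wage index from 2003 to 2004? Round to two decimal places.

Change = (104.6 − 97.5) / 97.5 × 100
       = 7.1 / 97.5 × 100 = 7.2821%

7.28%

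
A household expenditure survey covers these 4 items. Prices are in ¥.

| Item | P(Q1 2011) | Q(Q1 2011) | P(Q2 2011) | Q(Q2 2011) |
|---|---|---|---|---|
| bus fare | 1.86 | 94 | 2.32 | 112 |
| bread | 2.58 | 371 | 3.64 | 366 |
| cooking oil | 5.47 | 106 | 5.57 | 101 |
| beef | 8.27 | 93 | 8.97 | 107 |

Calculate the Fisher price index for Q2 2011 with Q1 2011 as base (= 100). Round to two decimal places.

120.45

Laspeyres component (base-period weights):
ΣP(Q2 2011)Q(Q1 2011) = 2.32×94 + 3.64×371 + 5.57×106 + 8.97×93 = 218.08 + 1350.44 + 590.42 + 834.21 = 2993.15
ΣP(Q1 2011)Q(Q1 2011) = 1.86×94 + 2.58×371 + 5.47×106 + 8.27×93 = 174.84 + 957.18 + 579.82 + 769.11 = 2480.95
L = 2993.15 / 2480.95 × 100 = 120.6453
Paasche component (current-period weights):
ΣP(Q2 2011)Q(Q2 2011) = 2.32×112 + 3.64×366 + 5.57×101 + 8.97×107 = 259.84 + 1332.24 + 562.57 + 959.79 = 3114.44
ΣP(Q1 2011)Q(Q2 2011) = 1.86×112 + 2.58×366 + 5.47×101 + 8.27×107 = 208.32 + 944.28 + 552.47 + 884.89 = 2589.96
P = 3114.44 / 2589.96 × 100 = 120.2505
Fisher = √(L × P) = √(120.6453 × 120.2505) = 120.4477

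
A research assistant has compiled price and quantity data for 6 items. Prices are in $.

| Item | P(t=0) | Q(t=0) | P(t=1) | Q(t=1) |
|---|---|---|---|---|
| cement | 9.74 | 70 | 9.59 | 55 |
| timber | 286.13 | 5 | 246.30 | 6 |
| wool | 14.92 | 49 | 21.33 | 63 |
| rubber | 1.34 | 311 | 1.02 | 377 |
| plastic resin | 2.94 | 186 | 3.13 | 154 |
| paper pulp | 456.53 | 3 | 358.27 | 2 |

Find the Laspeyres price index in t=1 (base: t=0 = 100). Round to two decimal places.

Laspeyres price index uses base-period quantities as weights.
ΣP(t=1)·Q(t=0) = 9.59×70 + 246.30×5 + 21.33×49 + 1.02×311 + 3.13×186 + 358.27×3 = 671.3 + 1231.5 + 1045.17 + 317.22 + 582.18 + 1074.81 = 4922.18
ΣP(t=0)·Q(t=0) = 9.74×70 + 286.13×5 + 14.92×49 + 1.34×311 + 2.94×186 + 456.53×3 = 681.8 + 1430.65 + 731.08 + 416.74 + 546.84 + 1369.59 = 5176.7
Index = 4922.18 / 5176.7 × 100 = 95.0834

95.08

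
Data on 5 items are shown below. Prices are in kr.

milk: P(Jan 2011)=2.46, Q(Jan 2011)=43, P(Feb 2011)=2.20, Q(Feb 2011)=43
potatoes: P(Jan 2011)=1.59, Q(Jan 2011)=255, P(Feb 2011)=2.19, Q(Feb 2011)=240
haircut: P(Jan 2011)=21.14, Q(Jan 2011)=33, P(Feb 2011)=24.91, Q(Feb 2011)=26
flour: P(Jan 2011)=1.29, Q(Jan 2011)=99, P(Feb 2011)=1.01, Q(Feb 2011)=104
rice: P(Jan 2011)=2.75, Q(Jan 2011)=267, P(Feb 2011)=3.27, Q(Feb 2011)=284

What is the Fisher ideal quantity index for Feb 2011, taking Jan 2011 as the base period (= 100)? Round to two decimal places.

94.14

Laspeyres component (base-period weights):
ΣP(Jan 2011)Q(Feb 2011) = 2.46×43 + 1.59×240 + 21.14×26 + 1.29×104 + 2.75×284 = 105.78 + 381.6 + 549.64 + 134.16 + 781 = 1952.18
ΣP(Jan 2011)Q(Jan 2011) = 2.46×43 + 1.59×255 + 21.14×33 + 1.29×99 + 2.75×267 = 105.78 + 405.45 + 697.62 + 127.71 + 734.25 = 2070.81
L = 1952.18 / 2070.81 × 100 = 94.2713
Paasche component (current-period weights):
ΣP(Feb 2011)Q(Feb 2011) = 2.20×43 + 2.19×240 + 24.91×26 + 1.01×104 + 3.27×284 = 94.6 + 525.6 + 647.66 + 105.04 + 928.68 = 2301.58
ΣP(Feb 2011)Q(Jan 2011) = 2.20×43 + 2.19×255 + 24.91×33 + 1.01×99 + 3.27×267 = 94.6 + 558.45 + 822.03 + 99.99 + 873.09 = 2448.16
P = 2301.58 / 2448.16 × 100 = 94.0126
Fisher = √(L × P) = √(94.2713 × 94.0126) = 94.1419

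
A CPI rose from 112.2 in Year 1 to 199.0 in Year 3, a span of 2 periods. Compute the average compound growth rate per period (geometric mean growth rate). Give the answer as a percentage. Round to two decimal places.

33.18%

Growth factor = (199.0/112.2)^(1/2) = (1.773619)^(1/2) = 1.331773
Growth rate = 1.331773 − 1 = 0.331773 = 33.1773%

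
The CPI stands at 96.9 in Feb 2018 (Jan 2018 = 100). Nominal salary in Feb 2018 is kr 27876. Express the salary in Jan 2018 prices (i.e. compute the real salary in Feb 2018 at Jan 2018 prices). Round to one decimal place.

Real = Nominal ÷ (Index/100) = 27876 ÷ (96.9/100)
     = 27876 ÷ 0.969 = 28767.8019

28767.8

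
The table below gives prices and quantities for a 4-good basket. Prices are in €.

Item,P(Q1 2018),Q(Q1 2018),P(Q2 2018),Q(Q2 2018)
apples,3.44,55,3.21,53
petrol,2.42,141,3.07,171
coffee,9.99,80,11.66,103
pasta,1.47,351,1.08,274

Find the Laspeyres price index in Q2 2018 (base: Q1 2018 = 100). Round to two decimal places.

Laspeyres price index uses base-period quantities as weights.
ΣP(Q2 2018)·Q(Q1 2018) = 3.21×55 + 3.07×141 + 11.66×80 + 1.08×351 = 176.55 + 432.87 + 932.8 + 379.08 = 1921.3
ΣP(Q1 2018)·Q(Q1 2018) = 3.44×55 + 2.42×141 + 9.99×80 + 1.47×351 = 189.2 + 341.22 + 799.2 + 515.97 = 1845.59
Index = 1921.3 / 1845.59 × 100 = 104.1022

104.10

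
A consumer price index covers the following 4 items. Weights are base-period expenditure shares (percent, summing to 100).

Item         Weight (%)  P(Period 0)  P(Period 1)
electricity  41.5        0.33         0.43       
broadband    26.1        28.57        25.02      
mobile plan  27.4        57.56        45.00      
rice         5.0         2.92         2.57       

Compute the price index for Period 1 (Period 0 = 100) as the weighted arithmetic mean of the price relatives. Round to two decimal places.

102.75

electricity: 41.5 × (0.43/0.33) = 41.5 × 1.303030 = 54.0758
broadband: 26.1 × (25.02/28.57) = 26.1 × 0.875744 = 22.8569
mobile plan: 27.4 × (45.00/57.56) = 27.4 × 0.781793 = 21.4211
rice: 5.0 × (2.57/2.92) = 5.0 × 0.880137 = 4.4007
Index = Σ wᵢ·(p₁ᵢ/p₀ᵢ) = 54.0758 + 22.8569 + 21.4211 + 4.4007 = 102.7545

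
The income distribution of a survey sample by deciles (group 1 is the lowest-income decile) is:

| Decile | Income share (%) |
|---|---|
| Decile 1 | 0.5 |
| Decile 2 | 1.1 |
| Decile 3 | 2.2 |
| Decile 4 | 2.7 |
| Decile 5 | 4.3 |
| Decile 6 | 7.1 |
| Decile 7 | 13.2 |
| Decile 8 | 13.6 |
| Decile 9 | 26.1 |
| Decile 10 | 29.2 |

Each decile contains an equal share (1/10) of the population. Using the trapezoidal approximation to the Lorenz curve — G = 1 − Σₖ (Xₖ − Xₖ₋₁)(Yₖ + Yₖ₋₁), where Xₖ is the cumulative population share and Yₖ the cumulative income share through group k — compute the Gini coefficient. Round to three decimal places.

Cumulative income shares Yₖ: 0.0050, 0.0160, 0.0380, 0.0650, 0.1080, 0.1790, 0.3110, 0.4470, 0.7080, 1.0000
Σ (Xₖ−Xₖ₋₁)(Yₖ+Yₖ₋₁) = (1/10)(0.0050+0.0000) + (1/10)(0.0160+0.0050) + (1/10)(0.0380+0.0160) + (1/10)(0.0650+0.0380) + (1/10)(0.1080+0.0650) + (1/10)(0.1790+0.1080) + (1/10)(0.3110+0.1790) + (1/10)(0.4470+0.3110) + (1/10)(0.7080+0.4470) + (1/10)(1.0000+0.7080)
  = 0.0005 + 0.0021 + 0.0054 + 0.0103 + 0.0173 + 0.0287 + 0.0490 + 0.0758 + 0.1155 + 0.1708 = 0.4754
G = 1 − 0.4754 = 0.5246

0.525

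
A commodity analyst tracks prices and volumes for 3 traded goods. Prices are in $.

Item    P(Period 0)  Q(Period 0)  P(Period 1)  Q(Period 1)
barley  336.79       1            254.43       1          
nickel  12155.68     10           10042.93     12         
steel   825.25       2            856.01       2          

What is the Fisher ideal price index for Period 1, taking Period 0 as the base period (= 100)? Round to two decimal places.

82.86

Laspeyres component (base-period weights):
ΣP(Period 1)Q(Period 0) = 254.43×1 + 10042.93×10 + 856.01×2 = 254.43 + 100429.3 + 1712.02 = 102395.75
ΣP(Period 0)Q(Period 0) = 336.79×1 + 12155.68×10 + 825.25×2 = 336.79 + 121556.8 + 1650.5 = 123544.09
L = 102395.75 / 123544.09 × 100 = 82.8819
Paasche component (current-period weights):
ΣP(Period 1)Q(Period 1) = 254.43×1 + 10042.93×12 + 856.01×2 = 254.43 + 120515.16 + 1712.02 = 122481.61
ΣP(Period 0)Q(Period 1) = 336.79×1 + 12155.68×12 + 825.25×2 = 336.79 + 145868.16 + 1650.5 = 147855.45
P = 122481.61 / 147855.45 × 100 = 82.8388
Fisher = √(L × P) = √(82.8819 × 82.8388) = 82.8603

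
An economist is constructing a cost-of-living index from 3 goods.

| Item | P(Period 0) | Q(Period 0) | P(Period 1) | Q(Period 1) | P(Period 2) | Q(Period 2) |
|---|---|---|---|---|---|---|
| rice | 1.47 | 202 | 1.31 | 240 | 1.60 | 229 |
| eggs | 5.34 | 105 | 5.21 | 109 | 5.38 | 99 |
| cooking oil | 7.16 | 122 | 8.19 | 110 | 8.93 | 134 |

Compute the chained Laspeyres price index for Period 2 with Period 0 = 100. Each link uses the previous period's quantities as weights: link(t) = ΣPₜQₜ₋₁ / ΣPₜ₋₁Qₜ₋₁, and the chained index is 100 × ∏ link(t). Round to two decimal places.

Link Period 0→Period 1:
ΣP(Period 1)Q(Period 0) = 1.31×202 + 5.21×105 + 8.19×122 = 264.62 + 547.05 + 999.18 = 1810.85
ΣP(Period 0)Q(Period 0) = 1.47×202 + 5.34×105 + 7.16×122 = 296.94 + 560.7 + 873.52 = 1731.16
link = 1810.85/1731.16 = 1.046033
Link Period 1→Period 2:
ΣP(Period 2)Q(Period 1) = 1.60×240 + 5.38×109 + 8.93×110 = 384 + 586.42 + 982.3 = 1952.72
ΣP(Period 1)Q(Period 1) = 1.31×240 + 5.21×109 + 8.19×110 = 314.4 + 567.89 + 900.9 = 1783.19
link = 1952.72/1783.19 = 1.095071
Chained index = 100 × 1.046033 × 1.095071 = 114.5480

114.55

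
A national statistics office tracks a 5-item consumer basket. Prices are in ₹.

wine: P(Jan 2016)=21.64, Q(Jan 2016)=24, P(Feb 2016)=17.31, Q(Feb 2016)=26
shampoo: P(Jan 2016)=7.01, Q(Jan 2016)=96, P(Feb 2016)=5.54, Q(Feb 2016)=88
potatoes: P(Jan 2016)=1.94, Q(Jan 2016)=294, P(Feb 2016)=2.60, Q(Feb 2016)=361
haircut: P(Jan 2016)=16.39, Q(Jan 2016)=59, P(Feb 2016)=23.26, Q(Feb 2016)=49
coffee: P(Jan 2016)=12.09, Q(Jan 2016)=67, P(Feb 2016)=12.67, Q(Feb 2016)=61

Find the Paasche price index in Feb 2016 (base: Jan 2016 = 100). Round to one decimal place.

110.8

Paasche price index uses current-period quantities as weights.
ΣP(Feb 2016)·Q(Feb 2016) = 17.31×26 + 5.54×88 + 2.60×361 + 23.26×49 + 12.67×61 = 450.06 + 487.52 + 938.6 + 1139.74 + 772.87 = 3788.79
ΣP(Jan 2016)·Q(Feb 2016) = 21.64×26 + 7.01×88 + 1.94×361 + 16.39×49 + 12.09×61 = 562.64 + 616.88 + 700.34 + 803.11 + 737.49 = 3420.46
Index = 3788.79 / 3420.46 × 100 = 110.7684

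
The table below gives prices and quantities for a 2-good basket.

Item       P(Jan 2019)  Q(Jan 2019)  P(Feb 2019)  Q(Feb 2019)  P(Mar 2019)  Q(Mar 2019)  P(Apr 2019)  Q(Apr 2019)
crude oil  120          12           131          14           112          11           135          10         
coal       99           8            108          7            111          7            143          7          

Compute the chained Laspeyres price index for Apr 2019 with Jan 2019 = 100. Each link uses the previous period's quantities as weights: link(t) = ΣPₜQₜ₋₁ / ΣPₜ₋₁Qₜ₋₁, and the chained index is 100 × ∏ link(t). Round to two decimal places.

122.28

Link Jan 2019→Feb 2019:
ΣP(Feb 2019)Q(Jan 2019) = 131×12 + 108×8 = 1572 + 864 = 2436
ΣP(Jan 2019)Q(Jan 2019) = 120×12 + 99×8 = 1440 + 792 = 2232
link = 2436/2232 = 1.091398
Link Feb 2019→Mar 2019:
ΣP(Mar 2019)Q(Feb 2019) = 112×14 + 111×7 = 1568 + 777 = 2345
ΣP(Feb 2019)Q(Feb 2019) = 131×14 + 108×7 = 1834 + 756 = 2590
link = 2345/2590 = 0.905405
Link Mar 2019→Apr 2019:
ΣP(Apr 2019)Q(Mar 2019) = 135×11 + 143×7 = 1485 + 1001 = 2486
ΣP(Mar 2019)Q(Mar 2019) = 112×11 + 111×7 = 1232 + 777 = 2009
link = 2486/2009 = 1.237432
Chained index = 100 × 1.091398 × 0.905405 × 1.237432 = 122.2777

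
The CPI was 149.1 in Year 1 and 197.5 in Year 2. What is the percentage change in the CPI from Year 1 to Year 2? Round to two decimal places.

Change = (197.5 − 149.1) / 149.1 × 100
       = 48.4 / 149.1 × 100 = 32.4614%

32.46%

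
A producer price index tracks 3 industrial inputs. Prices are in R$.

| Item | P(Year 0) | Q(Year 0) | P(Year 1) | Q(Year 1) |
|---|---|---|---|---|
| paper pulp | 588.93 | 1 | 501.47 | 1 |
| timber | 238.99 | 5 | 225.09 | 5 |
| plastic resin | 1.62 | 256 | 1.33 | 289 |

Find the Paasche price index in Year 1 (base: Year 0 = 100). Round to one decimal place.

89.3

Paasche price index uses current-period quantities as weights.
ΣP(Year 1)·Q(Year 1) = 501.47×1 + 225.09×5 + 1.33×289 = 501.47 + 1125.45 + 384.37 = 2011.29
ΣP(Year 0)·Q(Year 1) = 588.93×1 + 238.99×5 + 1.62×289 = 588.93 + 1194.95 + 468.18 = 2252.06
Index = 2011.29 / 2252.06 × 100 = 89.3089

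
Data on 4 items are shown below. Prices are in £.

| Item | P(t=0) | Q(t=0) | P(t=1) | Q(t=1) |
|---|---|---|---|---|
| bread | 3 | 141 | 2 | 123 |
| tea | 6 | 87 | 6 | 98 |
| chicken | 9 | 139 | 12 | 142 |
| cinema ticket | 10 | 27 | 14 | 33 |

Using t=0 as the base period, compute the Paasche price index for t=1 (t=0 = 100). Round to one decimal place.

Paasche price index uses current-period quantities as weights.
ΣP(t=1)·Q(t=1) = 2×123 + 6×98 + 12×142 + 14×33 = 246 + 588 + 1704 + 462 = 3000
ΣP(t=0)·Q(t=1) = 3×123 + 6×98 + 9×142 + 10×33 = 369 + 588 + 1278 + 330 = 2565
Index = 3000 / 2565 × 100 = 116.9591

117.0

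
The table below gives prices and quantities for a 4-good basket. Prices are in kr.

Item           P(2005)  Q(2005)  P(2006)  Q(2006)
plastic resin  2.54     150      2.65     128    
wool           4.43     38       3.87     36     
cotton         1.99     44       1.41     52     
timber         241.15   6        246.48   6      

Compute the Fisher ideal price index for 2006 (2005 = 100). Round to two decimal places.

99.94

Laspeyres component (base-period weights):
ΣP(2006)Q(2005) = 2.65×150 + 3.87×38 + 1.41×44 + 246.48×6 = 397.5 + 147.06 + 62.04 + 1478.88 = 2085.48
ΣP(2005)Q(2005) = 2.54×150 + 4.43×38 + 1.99×44 + 241.15×6 = 381 + 168.34 + 87.56 + 1446.9 = 2083.8
L = 2085.48 / 2083.8 × 100 = 100.0806
Paasche component (current-period weights):
ΣP(2006)Q(2006) = 2.65×128 + 3.87×36 + 1.41×52 + 246.48×6 = 339.2 + 139.32 + 73.32 + 1478.88 = 2030.72
ΣP(2005)Q(2006) = 2.54×128 + 4.43×36 + 1.99×52 + 241.15×6 = 325.12 + 159.48 + 103.48 + 1446.9 = 2034.98
P = 2030.72 / 2034.98 × 100 = 99.7907
Fisher = √(L × P) = √(100.0806 × 99.7907) = 99.9355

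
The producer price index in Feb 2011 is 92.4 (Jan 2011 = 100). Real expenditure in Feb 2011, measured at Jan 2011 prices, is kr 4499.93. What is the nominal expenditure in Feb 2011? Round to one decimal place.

4157.9

Nominal = Real × (Index/100) = 4499.93 × (92.4/100)
        = 4499.93 × 0.924 = 4157.9353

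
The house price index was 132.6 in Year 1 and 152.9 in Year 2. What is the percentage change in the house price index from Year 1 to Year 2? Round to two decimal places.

Change = (152.9 − 132.6) / 132.6 × 100
       = 20.3 / 132.6 × 100 = 15.3092%

15.31%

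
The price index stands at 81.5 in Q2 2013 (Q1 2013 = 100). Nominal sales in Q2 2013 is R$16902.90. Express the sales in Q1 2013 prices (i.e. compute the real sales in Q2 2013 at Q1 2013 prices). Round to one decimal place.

Real = Nominal ÷ (Index/100) = 16902.90 ÷ (81.5/100)
     = 16902.90 ÷ 0.815 = 20739.7546

20739.8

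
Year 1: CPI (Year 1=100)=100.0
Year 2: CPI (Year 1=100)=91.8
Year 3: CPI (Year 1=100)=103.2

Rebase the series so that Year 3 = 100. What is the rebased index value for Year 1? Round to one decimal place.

96.9

Rebased(Year 1) = 100.0 / 103.2 × 100 = 96.8992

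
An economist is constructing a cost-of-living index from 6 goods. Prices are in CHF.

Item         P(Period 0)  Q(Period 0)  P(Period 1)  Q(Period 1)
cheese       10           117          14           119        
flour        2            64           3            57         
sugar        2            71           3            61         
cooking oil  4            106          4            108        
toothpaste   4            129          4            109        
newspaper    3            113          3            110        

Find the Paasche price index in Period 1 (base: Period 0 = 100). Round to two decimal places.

122.64

Paasche price index uses current-period quantities as weights.
ΣP(Period 1)·Q(Period 1) = 14×119 + 3×57 + 3×61 + 4×108 + 4×109 + 3×110 = 1666 + 171 + 183 + 432 + 436 + 330 = 3218
ΣP(Period 0)·Q(Period 1) = 10×119 + 2×57 + 2×61 + 4×108 + 4×109 + 3×110 = 1190 + 114 + 122 + 432 + 436 + 330 = 2624
Index = 3218 / 2624 × 100 = 122.6372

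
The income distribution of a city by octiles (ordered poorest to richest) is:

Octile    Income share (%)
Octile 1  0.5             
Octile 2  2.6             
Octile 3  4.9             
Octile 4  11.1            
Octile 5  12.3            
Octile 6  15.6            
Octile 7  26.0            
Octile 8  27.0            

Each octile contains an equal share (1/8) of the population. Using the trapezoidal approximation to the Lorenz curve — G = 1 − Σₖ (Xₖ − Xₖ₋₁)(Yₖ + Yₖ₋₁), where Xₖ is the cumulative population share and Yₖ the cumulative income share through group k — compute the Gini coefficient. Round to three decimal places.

0.420

Cumulative income shares Yₖ: 0.0050, 0.0310, 0.0800, 0.1910, 0.3140, 0.4700, 0.7300, 1.0000
Σ (Xₖ−Xₖ₋₁)(Yₖ+Yₖ₋₁) = (1/8)(0.0050+0.0000) + (1/8)(0.0310+0.0050) + (1/8)(0.0800+0.0310) + (1/8)(0.1910+0.0800) + (1/8)(0.3140+0.1910) + (1/8)(0.4700+0.3140) + (1/8)(0.7300+0.4700) + (1/8)(1.0000+0.7300)
  = 0.0006 + 0.0045 + 0.0139 + 0.0339 + 0.0631 + 0.0980 + 0.1500 + 0.2162 = 0.5803
G = 1 − 0.5803 = 0.4197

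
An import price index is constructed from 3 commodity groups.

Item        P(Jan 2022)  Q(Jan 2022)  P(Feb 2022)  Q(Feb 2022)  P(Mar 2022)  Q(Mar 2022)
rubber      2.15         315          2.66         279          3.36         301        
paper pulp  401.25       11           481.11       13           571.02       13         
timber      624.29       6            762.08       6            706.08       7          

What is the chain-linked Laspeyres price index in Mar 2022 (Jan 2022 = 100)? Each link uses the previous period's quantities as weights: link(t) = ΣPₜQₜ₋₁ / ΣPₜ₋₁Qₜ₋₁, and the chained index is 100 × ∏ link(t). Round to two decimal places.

131.88

Link Jan 2022→Feb 2022:
ΣP(Feb 2022)Q(Jan 2022) = 2.66×315 + 481.11×11 + 762.08×6 = 837.9 + 5292.21 + 4572.48 = 10702.59
ΣP(Jan 2022)Q(Jan 2022) = 2.15×315 + 401.25×11 + 624.29×6 = 677.25 + 4413.75 + 3745.74 = 8836.74
link = 10702.59/8836.74 = 1.211147
Link Feb 2022→Mar 2022:
ΣP(Mar 2022)Q(Feb 2022) = 3.36×279 + 571.02×13 + 706.08×6 = 937.44 + 7423.26 + 4236.48 = 12597.18
ΣP(Feb 2022)Q(Feb 2022) = 2.66×279 + 481.11×13 + 762.08×6 = 742.14 + 6254.43 + 4572.48 = 11569.05
link = 12597.18/11569.05 = 1.088869
Chained index = 100 × 1.211147 × 1.088869 = 131.8780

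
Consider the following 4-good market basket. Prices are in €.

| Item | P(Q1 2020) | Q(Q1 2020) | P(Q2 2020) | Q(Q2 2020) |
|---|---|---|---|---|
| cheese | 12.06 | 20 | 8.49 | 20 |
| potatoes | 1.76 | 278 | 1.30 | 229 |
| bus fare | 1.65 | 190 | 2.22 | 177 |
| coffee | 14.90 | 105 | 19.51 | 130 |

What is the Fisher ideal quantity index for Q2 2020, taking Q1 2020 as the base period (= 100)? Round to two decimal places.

Laspeyres component (base-period weights):
ΣP(Q1 2020)Q(Q2 2020) = 12.06×20 + 1.76×229 + 1.65×177 + 14.90×130 = 241.2 + 403.04 + 292.05 + 1937 = 2873.29
ΣP(Q1 2020)Q(Q1 2020) = 12.06×20 + 1.76×278 + 1.65×190 + 14.90×105 = 241.2 + 489.28 + 313.5 + 1564.5 = 2608.48
L = 2873.29 / 2608.48 × 100 = 110.1519
Paasche component (current-period weights):
ΣP(Q2 2020)Q(Q2 2020) = 8.49×20 + 1.30×229 + 2.22×177 + 19.51×130 = 169.8 + 297.7 + 392.94 + 2536.3 = 3396.74
ΣP(Q2 2020)Q(Q1 2020) = 8.49×20 + 1.30×278 + 2.22×190 + 19.51×105 = 169.8 + 361.4 + 421.8 + 2048.55 = 3001.55
P = 3396.74 / 3001.55 × 100 = 113.1662
Fisher = √(L × P) = √(110.1519 × 113.1662) = 111.6489

111.65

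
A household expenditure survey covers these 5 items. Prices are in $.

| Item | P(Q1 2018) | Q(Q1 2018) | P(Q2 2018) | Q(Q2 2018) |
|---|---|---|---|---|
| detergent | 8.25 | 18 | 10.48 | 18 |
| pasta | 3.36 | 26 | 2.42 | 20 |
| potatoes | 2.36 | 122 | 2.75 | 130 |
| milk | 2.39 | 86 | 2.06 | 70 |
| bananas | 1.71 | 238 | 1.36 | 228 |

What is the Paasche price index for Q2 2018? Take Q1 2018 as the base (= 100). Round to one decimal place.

97.1

Paasche price index uses current-period quantities as weights.
ΣP(Q2 2018)·Q(Q2 2018) = 10.48×18 + 2.42×20 + 2.75×130 + 2.06×70 + 1.36×228 = 188.64 + 48.4 + 357.5 + 144.2 + 310.08 = 1048.82
ΣP(Q1 2018)·Q(Q2 2018) = 8.25×18 + 3.36×20 + 2.36×130 + 2.39×70 + 1.71×228 = 148.5 + 67.2 + 306.8 + 167.3 + 389.88 = 1079.68
Index = 1048.82 / 1079.68 × 100 = 97.1417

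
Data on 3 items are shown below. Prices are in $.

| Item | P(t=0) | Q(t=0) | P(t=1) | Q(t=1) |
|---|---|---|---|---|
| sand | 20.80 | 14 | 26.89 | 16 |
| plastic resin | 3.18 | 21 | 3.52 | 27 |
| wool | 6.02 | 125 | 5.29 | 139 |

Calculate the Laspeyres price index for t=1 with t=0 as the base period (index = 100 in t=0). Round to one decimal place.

100.1

Laspeyres price index uses base-period quantities as weights.
ΣP(t=1)·Q(t=0) = 26.89×14 + 3.52×21 + 5.29×125 = 376.46 + 73.92 + 661.25 = 1111.63
ΣP(t=0)·Q(t=0) = 20.80×14 + 3.18×21 + 6.02×125 = 291.2 + 66.78 + 752.5 = 1110.48
Index = 1111.63 / 1110.48 × 100 = 100.1036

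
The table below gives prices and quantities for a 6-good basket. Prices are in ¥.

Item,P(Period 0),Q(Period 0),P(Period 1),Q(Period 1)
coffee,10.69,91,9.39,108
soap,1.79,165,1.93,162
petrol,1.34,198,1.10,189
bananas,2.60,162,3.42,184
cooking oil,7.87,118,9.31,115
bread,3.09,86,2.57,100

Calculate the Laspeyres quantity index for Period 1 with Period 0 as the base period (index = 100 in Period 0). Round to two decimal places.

107.66

Laspeyres quantity index uses base-period prices as weights.
ΣP(Period 0)·Q(Period 1) = 10.69×108 + 1.79×162 + 1.34×189 + 2.60×184 + 7.87×115 + 3.09×100 = 1154.52 + 289.98 + 253.26 + 478.4 + 905.05 + 309 = 3390.21
ΣP(Period 0)·Q(Period 0) = 10.69×91 + 1.79×165 + 1.34×198 + 2.60×162 + 7.87×118 + 3.09×86 = 972.79 + 295.35 + 265.32 + 421.2 + 928.66 + 265.74 = 3149.06
Index = 3390.21 / 3149.06 × 100 = 107.6578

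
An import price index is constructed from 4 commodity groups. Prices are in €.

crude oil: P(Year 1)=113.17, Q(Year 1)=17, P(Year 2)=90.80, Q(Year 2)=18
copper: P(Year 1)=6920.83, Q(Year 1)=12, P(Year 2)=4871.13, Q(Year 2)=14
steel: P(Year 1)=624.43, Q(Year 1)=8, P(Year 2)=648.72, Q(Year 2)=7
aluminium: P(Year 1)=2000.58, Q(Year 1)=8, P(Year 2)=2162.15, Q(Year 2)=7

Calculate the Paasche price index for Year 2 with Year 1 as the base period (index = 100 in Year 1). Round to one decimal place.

76.3

Paasche price index uses current-period quantities as weights.
ΣP(Year 2)·Q(Year 2) = 90.80×18 + 4871.13×14 + 648.72×7 + 2162.15×7 = 1634.4 + 68195.82 + 4541.04 + 15135.05 = 89506.31
ΣP(Year 1)·Q(Year 2) = 113.17×18 + 6920.83×14 + 624.43×7 + 2000.58×7 = 2037.06 + 96891.62 + 4371.01 + 14004.06 = 117303.75
Index = 89506.31 / 117303.75 × 100 = 76.3030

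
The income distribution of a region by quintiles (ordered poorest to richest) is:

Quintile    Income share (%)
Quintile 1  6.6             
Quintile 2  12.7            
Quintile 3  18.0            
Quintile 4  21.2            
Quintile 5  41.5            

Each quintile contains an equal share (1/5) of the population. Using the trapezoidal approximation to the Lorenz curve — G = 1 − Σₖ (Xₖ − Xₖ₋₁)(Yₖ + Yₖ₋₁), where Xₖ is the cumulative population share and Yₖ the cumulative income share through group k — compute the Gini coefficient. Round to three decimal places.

0.313

Cumulative income shares Yₖ: 0.0660, 0.1930, 0.3730, 0.5850, 1.0000
Σ (Xₖ−Xₖ₋₁)(Yₖ+Yₖ₋₁) = (1/5)(0.0660+0.0000) + (1/5)(0.1930+0.0660) + (1/5)(0.3730+0.1930) + (1/5)(0.5850+0.3730) + (1/5)(1.0000+0.5850)
  = 0.0132 + 0.0518 + 0.1132 + 0.1916 + 0.3170 = 0.6868
G = 1 − 0.6868 = 0.3132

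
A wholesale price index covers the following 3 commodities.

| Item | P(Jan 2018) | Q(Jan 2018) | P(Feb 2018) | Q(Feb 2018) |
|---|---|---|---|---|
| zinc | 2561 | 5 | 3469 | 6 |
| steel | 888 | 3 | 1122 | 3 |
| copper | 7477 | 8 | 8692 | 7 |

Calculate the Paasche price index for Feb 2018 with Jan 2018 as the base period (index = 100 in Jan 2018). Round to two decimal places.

Paasche price index uses current-period quantities as weights.
ΣP(Feb 2018)·Q(Feb 2018) = 3469×6 + 1122×3 + 8692×7 = 20814 + 3366 + 60844 = 85024
ΣP(Jan 2018)·Q(Feb 2018) = 2561×6 + 888×3 + 7477×7 = 15366 + 2664 + 52339 = 70369
Index = 85024 / 70369 × 100 = 120.8259

120.83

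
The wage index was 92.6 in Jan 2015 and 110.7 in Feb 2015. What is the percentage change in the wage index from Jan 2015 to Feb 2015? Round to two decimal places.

19.55%

Change = (110.7 − 92.6) / 92.6 × 100
       = 18.1 / 92.6 × 100 = 19.5464%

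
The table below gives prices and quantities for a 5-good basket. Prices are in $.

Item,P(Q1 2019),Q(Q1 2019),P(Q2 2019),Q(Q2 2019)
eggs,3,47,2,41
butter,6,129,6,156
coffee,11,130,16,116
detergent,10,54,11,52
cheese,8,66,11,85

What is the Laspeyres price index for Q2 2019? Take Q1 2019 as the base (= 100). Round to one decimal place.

Laspeyres price index uses base-period quantities as weights.
ΣP(Q2 2019)·Q(Q1 2019) = 2×47 + 6×129 + 16×130 + 11×54 + 11×66 = 94 + 774 + 2080 + 594 + 726 = 4268
ΣP(Q1 2019)·Q(Q1 2019) = 3×47 + 6×129 + 11×130 + 10×54 + 8×66 = 141 + 774 + 1430 + 540 + 528 = 3413
Index = 4268 / 3413 × 100 = 125.0513

125.1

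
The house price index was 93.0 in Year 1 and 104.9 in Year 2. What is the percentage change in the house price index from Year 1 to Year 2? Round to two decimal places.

Change = (104.9 − 93.0) / 93.0 × 100
       = 11.9 / 93.0 × 100 = 12.7957%

12.80%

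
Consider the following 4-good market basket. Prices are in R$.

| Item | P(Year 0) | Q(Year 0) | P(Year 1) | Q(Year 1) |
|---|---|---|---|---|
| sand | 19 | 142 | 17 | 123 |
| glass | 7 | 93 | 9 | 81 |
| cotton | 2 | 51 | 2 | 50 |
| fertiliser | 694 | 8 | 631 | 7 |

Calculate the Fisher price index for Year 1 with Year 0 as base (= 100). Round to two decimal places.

Laspeyres component (base-period weights):
ΣP(Year 1)Q(Year 0) = 17×142 + 9×93 + 2×51 + 631×8 = 2414 + 837 + 102 + 5048 = 8401
ΣP(Year 0)Q(Year 0) = 19×142 + 7×93 + 2×51 + 694×8 = 2698 + 651 + 102 + 5552 = 9003
L = 8401 / 9003 × 100 = 93.3133
Paasche component (current-period weights):
ΣP(Year 1)Q(Year 1) = 17×123 + 9×81 + 2×50 + 631×7 = 2091 + 729 + 100 + 4417 = 7337
ΣP(Year 0)Q(Year 1) = 19×123 + 7×81 + 2×50 + 694×7 = 2337 + 567 + 100 + 4858 = 7862
P = 7337 / 7862 × 100 = 93.3223
Fisher = √(L × P) = √(93.3133 × 93.3223) = 93.3178

93.32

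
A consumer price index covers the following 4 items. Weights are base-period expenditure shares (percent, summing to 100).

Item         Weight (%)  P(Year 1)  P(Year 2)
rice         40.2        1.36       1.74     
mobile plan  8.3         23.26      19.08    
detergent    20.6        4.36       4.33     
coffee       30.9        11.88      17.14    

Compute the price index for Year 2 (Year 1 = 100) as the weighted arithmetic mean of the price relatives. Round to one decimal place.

123.3

rice: 40.2 × (1.74/1.36) = 40.2 × 1.279412 = 51.4324
mobile plan: 8.3 × (19.08/23.26) = 8.3 × 0.820292 = 6.8084
detergent: 20.6 × (4.33/4.36) = 20.6 × 0.993119 = 20.4583
coffee: 30.9 × (17.14/11.88) = 30.9 × 1.442761 = 44.5813
Index = Σ wᵢ·(p₁ᵢ/p₀ᵢ) = 51.4324 + 6.8084 + 20.4583 + 44.5813 = 123.2803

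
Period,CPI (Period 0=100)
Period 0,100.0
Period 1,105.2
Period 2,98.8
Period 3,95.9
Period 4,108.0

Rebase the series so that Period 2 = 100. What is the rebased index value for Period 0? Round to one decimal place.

101.2

Rebased(Period 0) = 100.0 / 98.8 × 100 = 101.2146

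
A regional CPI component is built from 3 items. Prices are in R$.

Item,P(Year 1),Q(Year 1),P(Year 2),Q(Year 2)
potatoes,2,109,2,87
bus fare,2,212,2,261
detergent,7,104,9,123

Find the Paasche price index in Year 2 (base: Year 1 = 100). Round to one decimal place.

Paasche price index uses current-period quantities as weights.
ΣP(Year 2)·Q(Year 2) = 2×87 + 2×261 + 9×123 = 174 + 522 + 1107 = 1803
ΣP(Year 1)·Q(Year 2) = 2×87 + 2×261 + 7×123 = 174 + 522 + 861 = 1557
Index = 1803 / 1557 × 100 = 115.7996

115.8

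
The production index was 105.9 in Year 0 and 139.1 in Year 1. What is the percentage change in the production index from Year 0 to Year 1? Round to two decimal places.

Change = (139.1 − 105.9) / 105.9 × 100
       = 33.2 / 105.9 × 100 = 31.3503%

31.35%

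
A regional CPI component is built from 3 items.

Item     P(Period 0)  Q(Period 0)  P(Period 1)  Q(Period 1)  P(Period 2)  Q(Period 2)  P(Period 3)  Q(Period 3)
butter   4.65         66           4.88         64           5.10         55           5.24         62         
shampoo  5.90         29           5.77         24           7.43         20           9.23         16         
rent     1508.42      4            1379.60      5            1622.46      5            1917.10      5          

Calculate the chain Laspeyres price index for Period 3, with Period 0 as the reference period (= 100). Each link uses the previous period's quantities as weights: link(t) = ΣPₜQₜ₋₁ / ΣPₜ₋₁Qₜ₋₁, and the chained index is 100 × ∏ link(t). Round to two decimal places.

127.40

Link Period 0→Period 1:
ΣP(Period 1)Q(Period 0) = 4.88×66 + 5.77×29 + 1379.60×4 = 322.08 + 167.33 + 5518.4 = 6007.81
ΣP(Period 0)Q(Period 0) = 4.65×66 + 5.90×29 + 1508.42×4 = 306.9 + 171.1 + 6033.68 = 6511.68
link = 6007.81/6511.68 = 0.922621
Link Period 1→Period 2:
ΣP(Period 2)Q(Period 1) = 5.10×64 + 7.43×24 + 1622.46×5 = 326.4 + 178.32 + 8112.3 = 8617.02
ΣP(Period 1)Q(Period 1) = 4.88×64 + 5.77×24 + 1379.60×5 = 312.32 + 138.48 + 6898 = 7348.8
link = 8617.02/7348.8 = 1.172575
Link Period 2→Period 3:
ΣP(Period 3)Q(Period 2) = 5.24×55 + 9.23×20 + 1917.10×5 = 288.2 + 184.6 + 9585.5 = 10058.3
ΣP(Period 2)Q(Period 2) = 5.10×55 + 7.43×20 + 1622.46×5 = 280.5 + 148.6 + 8112.3 = 8541.4
link = 10058.3/8541.4 = 1.177594
Chained index = 100 × 0.922621 × 1.172575 × 1.177594 = 127.3970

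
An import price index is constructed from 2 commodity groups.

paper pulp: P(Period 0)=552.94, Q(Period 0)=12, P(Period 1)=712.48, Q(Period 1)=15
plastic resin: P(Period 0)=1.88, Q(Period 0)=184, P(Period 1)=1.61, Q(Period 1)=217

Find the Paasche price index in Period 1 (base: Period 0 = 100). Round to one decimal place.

126.8

Paasche price index uses current-period quantities as weights.
ΣP(Period 1)·Q(Period 1) = 712.48×15 + 1.61×217 = 10687.2 + 349.37 = 11036.57
ΣP(Period 0)·Q(Period 1) = 552.94×15 + 1.88×217 = 8294.1 + 407.96 = 8702.06
Index = 11036.57 / 8702.06 × 100 = 126.8271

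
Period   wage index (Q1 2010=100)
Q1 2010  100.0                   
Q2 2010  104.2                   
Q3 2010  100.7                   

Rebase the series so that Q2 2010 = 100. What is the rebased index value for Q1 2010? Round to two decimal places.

Rebased(Q1 2010) = 100.0 / 104.2 × 100 = 95.9693

95.97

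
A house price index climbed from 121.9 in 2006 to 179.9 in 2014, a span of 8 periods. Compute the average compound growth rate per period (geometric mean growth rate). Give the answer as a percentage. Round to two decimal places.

4.99%

Growth factor = (179.9/121.9)^(1/8) = (1.475800)^(1/8) = 1.049853
Growth rate = 1.049853 − 1 = 0.049853 = 4.9853%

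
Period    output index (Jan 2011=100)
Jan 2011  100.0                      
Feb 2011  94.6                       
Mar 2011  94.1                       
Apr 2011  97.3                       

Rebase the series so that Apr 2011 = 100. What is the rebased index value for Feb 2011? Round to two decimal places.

97.23

Rebased(Feb 2011) = 94.6 / 97.3 × 100 = 97.2251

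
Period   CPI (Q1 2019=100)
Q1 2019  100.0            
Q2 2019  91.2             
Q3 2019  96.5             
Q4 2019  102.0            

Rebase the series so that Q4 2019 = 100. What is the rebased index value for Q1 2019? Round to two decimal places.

98.04

Rebased(Q1 2019) = 100.0 / 102.0 × 100 = 98.0392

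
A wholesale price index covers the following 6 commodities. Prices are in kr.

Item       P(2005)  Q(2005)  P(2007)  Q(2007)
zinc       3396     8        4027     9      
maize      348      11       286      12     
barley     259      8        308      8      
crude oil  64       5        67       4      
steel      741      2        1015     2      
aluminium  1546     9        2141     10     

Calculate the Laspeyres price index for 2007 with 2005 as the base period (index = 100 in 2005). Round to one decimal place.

121.9

Laspeyres price index uses base-period quantities as weights.
ΣP(2007)·Q(2005) = 4027×8 + 286×11 + 308×8 + 67×5 + 1015×2 + 2141×9 = 32216 + 3146 + 2464 + 335 + 2030 + 19269 = 59460
ΣP(2005)·Q(2005) = 3396×8 + 348×11 + 259×8 + 64×5 + 741×2 + 1546×9 = 27168 + 3828 + 2072 + 320 + 1482 + 13914 = 48784
Index = 59460 / 48784 × 100 = 121.8842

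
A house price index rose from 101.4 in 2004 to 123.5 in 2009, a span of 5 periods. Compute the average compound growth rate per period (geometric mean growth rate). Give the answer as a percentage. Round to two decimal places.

4.02%

Growth factor = (123.5/101.4)^(1/5) = (1.217949)^(1/5) = 1.040221
Growth rate = 1.040221 − 1 = 0.040221 = 4.0221%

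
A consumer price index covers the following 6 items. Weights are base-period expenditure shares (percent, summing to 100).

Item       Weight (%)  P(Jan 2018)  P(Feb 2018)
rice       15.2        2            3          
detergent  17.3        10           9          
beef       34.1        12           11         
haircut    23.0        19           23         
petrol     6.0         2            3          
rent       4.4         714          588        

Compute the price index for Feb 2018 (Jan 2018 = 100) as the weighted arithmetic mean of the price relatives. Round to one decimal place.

110.1

rice: 15.2 × (3/2) = 15.2 × 1.500000 = 22.8000
detergent: 17.3 × (9/10) = 17.3 × 0.900000 = 15.5700
beef: 34.1 × (11/12) = 34.1 × 0.916667 = 31.2583
haircut: 23.0 × (23/19) = 23.0 × 1.210526 = 27.8421
petrol: 6.0 × (3/2) = 6.0 × 1.500000 = 9.0000
rent: 4.4 × (588/714) = 4.4 × 0.823529 = 3.6235
Index = Σ wᵢ·(p₁ᵢ/p₀ᵢ) = 22.8000 + 15.5700 + 31.2583 + 27.8421 + 9.0000 + 3.6235 = 110.0940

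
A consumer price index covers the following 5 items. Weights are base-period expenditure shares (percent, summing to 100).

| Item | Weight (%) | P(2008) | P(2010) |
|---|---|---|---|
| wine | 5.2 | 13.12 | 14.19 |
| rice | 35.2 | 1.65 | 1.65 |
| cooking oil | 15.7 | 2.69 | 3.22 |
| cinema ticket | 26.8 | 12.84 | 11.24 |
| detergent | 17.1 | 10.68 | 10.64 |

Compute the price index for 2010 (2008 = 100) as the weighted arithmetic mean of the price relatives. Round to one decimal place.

wine: 5.2 × (14.19/13.12) = 5.2 × 1.081555 = 5.6241
rice: 35.2 × (1.65/1.65) = 35.2 × 1.000000 = 35.2000
cooking oil: 15.7 × (3.22/2.69) = 15.7 × 1.197026 = 18.7933
cinema ticket: 26.8 × (11.24/12.84) = 26.8 × 0.875389 = 23.4604
detergent: 17.1 × (10.64/10.68) = 17.1 × 0.996255 = 17.0360
Index = Σ wᵢ·(p₁ᵢ/p₀ᵢ) = 5.6241 + 35.2000 + 18.7933 + 23.4604 + 17.0360 = 100.1138

100.1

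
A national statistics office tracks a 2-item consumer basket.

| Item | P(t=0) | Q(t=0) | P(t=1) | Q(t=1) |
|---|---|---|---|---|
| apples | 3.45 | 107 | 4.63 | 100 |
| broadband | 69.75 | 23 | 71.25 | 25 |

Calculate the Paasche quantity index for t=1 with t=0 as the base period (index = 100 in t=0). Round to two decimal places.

105.16

Paasche quantity index uses current-period prices as weights.
ΣP(t=1)·Q(t=1) = 4.63×100 + 71.25×25 = 463 + 1781.25 = 2244.25
ΣP(t=1)·Q(t=0) = 4.63×107 + 71.25×23 = 495.41 + 1638.75 = 2134.16
Index = 2244.25 / 2134.16 × 100 = 105.1585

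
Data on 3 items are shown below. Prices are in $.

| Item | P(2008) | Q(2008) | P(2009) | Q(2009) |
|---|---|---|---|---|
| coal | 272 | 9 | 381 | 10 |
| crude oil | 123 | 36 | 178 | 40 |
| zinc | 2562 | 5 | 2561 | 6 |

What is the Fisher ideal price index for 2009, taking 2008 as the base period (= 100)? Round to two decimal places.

114.64

Laspeyres component (base-period weights):
ΣP(2009)Q(2008) = 381×9 + 178×36 + 2561×5 = 3429 + 6408 + 12805 = 22642
ΣP(2008)Q(2008) = 272×9 + 123×36 + 2562×5 = 2448 + 4428 + 12810 = 19686
L = 22642 / 19686 × 100 = 115.0157
Paasche component (current-period weights):
ΣP(2009)Q(2009) = 381×10 + 178×40 + 2561×6 = 3810 + 7120 + 15366 = 26296
ΣP(2008)Q(2009) = 272×10 + 123×40 + 2562×6 = 2720 + 4920 + 15372 = 23012
P = 26296 / 23012 × 100 = 114.2708
Fisher = √(L × P) = √(115.0157 × 114.2708) = 114.6427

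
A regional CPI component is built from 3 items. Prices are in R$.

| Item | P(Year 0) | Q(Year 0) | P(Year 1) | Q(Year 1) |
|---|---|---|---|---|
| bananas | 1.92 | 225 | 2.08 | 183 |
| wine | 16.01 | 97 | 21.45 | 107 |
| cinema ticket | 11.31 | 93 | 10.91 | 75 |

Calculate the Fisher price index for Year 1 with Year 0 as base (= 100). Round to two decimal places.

Laspeyres component (base-period weights):
ΣP(Year 1)Q(Year 0) = 2.08×225 + 21.45×97 + 10.91×93 = 468 + 2080.65 + 1014.63 = 3563.28
ΣP(Year 0)Q(Year 0) = 1.92×225 + 16.01×97 + 11.31×93 = 432 + 1552.97 + 1051.83 = 3036.8
L = 3563.28 / 3036.8 × 100 = 117.3367
Paasche component (current-period weights):
ΣP(Year 1)Q(Year 1) = 2.08×183 + 21.45×107 + 10.91×75 = 380.64 + 2295.15 + 818.25 = 3494.04
ΣP(Year 0)Q(Year 1) = 1.92×183 + 16.01×107 + 11.31×75 = 351.36 + 1713.07 + 848.25 = 2912.68
P = 3494.04 / 2912.68 × 100 = 119.9596
Fisher = √(L × P) = √(117.3367 × 119.9596) = 118.6409

118.64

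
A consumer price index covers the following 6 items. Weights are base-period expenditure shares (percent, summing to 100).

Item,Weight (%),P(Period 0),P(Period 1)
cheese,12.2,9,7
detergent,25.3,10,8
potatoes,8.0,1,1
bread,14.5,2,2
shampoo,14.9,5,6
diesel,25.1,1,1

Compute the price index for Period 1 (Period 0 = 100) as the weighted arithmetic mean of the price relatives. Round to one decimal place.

95.2

cheese: 12.2 × (7/9) = 12.2 × 0.777778 = 9.4889
detergent: 25.3 × (8/10) = 25.3 × 0.800000 = 20.2400
potatoes: 8.0 × (1/1) = 8.0 × 1.000000 = 8.0000
bread: 14.5 × (2/2) = 14.5 × 1.000000 = 14.5000
shampoo: 14.9 × (6/5) = 14.9 × 1.200000 = 17.8800
diesel: 25.1 × (1/1) = 25.1 × 1.000000 = 25.1000
Index = Σ wᵢ·(p₁ᵢ/p₀ᵢ) = 9.4889 + 20.2400 + 8.0000 + 14.5000 + 17.8800 + 25.1000 = 95.2089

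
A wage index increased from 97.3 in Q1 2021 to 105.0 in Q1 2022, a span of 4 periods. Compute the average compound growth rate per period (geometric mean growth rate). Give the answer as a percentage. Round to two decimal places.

1.92%

Growth factor = (105.0/97.3)^(1/4) = (1.079137)^(1/4) = 1.019223
Growth rate = 1.019223 − 1 = 0.019223 = 1.9223%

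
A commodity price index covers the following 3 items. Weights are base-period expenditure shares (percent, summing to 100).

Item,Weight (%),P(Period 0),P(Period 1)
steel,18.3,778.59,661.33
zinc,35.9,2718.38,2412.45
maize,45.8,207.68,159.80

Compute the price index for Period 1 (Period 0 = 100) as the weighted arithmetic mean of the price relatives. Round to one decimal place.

steel: 18.3 × (661.33/778.59) = 18.3 × 0.849394 = 15.5439
zinc: 35.9 × (2412.45/2718.38) = 35.9 × 0.887459 = 31.8598
maize: 45.8 × (159.80/207.68) = 45.8 × 0.769453 = 35.2409
Index = Σ wᵢ·(p₁ᵢ/p₀ᵢ) = 15.5439 + 31.8598 + 35.2409 = 82.6446

82.6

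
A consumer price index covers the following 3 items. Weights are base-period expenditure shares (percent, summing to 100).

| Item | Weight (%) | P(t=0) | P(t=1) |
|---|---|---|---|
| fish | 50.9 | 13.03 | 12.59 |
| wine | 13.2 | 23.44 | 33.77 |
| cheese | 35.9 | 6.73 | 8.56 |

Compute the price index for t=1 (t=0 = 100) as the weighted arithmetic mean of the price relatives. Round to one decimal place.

fish: 50.9 × (12.59/13.03) = 50.9 × 0.966232 = 49.1812
wine: 13.2 × (33.77/23.44) = 13.2 × 1.440700 = 19.0172
cheese: 35.9 × (8.56/6.73) = 35.9 × 1.271917 = 45.6618
Index = Σ wᵢ·(p₁ᵢ/p₀ᵢ) = 49.1812 + 19.0172 + 45.6618 = 113.8602

113.9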